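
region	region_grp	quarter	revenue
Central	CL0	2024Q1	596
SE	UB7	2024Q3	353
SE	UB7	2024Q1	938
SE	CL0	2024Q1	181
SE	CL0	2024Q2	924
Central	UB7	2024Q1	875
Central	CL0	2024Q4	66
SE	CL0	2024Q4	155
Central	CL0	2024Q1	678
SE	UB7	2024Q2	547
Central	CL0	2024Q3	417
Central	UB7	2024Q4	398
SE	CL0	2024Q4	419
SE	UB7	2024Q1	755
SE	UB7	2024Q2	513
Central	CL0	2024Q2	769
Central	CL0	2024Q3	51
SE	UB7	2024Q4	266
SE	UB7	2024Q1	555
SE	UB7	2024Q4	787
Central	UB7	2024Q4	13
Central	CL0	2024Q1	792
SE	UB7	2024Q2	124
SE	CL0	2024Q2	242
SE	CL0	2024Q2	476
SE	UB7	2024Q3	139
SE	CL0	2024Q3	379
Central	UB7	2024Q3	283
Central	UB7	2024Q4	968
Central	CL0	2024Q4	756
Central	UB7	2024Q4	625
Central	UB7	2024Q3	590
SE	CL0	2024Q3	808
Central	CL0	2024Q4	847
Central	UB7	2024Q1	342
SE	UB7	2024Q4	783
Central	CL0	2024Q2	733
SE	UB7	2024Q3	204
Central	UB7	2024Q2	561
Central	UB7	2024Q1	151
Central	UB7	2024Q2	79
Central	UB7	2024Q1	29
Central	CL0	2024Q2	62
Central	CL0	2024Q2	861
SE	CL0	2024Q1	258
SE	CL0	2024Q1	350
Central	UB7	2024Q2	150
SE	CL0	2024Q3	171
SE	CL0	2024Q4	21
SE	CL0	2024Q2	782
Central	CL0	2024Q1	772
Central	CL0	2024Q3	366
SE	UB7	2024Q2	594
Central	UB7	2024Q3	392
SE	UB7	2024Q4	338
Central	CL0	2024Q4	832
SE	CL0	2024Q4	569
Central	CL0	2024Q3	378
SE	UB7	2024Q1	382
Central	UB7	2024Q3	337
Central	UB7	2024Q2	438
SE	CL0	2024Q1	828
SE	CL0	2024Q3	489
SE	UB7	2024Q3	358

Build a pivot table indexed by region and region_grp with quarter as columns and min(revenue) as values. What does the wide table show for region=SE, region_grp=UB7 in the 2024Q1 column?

382

Rows with region=SE, region_grp=UB7 and quarter=2024Q1: revenue values are 938, 755, 555, 382.
min(938, 755, 555, 382) = 382.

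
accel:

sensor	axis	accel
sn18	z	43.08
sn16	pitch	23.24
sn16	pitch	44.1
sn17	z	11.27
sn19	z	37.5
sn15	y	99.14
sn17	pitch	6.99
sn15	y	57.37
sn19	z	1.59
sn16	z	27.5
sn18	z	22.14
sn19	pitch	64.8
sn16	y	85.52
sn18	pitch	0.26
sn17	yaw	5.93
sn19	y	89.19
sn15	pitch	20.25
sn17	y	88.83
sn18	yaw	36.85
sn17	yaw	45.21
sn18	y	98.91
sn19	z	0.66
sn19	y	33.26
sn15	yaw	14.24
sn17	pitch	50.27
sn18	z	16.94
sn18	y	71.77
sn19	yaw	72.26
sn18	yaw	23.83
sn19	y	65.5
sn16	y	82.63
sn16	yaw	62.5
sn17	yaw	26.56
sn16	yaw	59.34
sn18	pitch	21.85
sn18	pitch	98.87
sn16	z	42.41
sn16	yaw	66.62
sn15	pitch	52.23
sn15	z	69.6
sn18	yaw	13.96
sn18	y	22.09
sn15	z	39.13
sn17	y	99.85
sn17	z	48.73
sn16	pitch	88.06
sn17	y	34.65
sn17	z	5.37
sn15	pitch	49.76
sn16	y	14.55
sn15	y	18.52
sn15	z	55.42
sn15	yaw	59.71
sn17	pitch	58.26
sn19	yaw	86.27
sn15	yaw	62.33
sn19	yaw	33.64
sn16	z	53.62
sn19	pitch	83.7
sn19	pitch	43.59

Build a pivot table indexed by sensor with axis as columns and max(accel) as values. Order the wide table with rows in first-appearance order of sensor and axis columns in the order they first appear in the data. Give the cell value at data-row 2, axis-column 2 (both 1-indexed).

88.06

With rows in first-appearance order of sensor, row 2 is sensor=sn16. axis columns in first-appearance order: z, pitch, y, yaw; column 2 is pitch.
Long rows with sensor=sn16, axis=pitch: max(23.24, 44.1, 88.06) = 88.06.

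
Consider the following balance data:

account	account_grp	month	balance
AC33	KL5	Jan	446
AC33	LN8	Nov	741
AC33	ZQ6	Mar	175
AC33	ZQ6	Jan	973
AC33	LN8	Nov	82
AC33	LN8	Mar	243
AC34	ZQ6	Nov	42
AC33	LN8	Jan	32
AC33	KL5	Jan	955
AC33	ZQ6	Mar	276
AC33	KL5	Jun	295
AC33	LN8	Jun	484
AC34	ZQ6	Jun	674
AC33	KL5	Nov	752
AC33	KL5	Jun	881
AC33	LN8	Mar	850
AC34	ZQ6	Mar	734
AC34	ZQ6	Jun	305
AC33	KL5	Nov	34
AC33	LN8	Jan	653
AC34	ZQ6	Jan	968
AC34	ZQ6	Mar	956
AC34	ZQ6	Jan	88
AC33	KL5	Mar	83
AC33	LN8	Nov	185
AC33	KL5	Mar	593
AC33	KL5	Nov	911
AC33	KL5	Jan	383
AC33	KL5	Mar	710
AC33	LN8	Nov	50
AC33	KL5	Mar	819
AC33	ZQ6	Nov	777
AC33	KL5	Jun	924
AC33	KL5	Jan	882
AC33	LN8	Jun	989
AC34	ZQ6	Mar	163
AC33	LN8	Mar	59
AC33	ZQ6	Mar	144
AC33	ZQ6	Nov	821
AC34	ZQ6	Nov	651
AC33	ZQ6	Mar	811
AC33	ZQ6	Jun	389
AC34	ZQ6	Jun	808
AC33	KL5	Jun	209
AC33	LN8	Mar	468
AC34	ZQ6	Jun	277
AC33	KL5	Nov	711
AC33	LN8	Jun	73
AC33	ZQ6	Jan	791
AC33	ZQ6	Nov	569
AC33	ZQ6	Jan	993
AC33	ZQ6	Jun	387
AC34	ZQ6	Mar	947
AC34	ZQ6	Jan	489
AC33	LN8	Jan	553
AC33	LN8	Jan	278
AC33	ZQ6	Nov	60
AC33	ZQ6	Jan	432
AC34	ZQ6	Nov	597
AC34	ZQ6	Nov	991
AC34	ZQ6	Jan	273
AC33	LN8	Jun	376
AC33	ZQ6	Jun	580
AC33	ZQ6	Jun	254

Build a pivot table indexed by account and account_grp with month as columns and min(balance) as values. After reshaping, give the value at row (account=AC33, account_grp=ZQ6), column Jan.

Rows with account=AC33, account_grp=ZQ6 and month=Jan: balance values are 973, 791, 993, 432.
min(973, 791, 993, 432) = 432.

432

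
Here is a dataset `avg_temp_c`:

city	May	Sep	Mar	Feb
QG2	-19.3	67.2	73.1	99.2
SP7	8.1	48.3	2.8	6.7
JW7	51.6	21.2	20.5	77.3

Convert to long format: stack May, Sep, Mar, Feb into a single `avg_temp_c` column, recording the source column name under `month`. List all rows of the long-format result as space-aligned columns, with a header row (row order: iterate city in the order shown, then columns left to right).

Each (city, column) pair becomes one row: 3 × 4 = 12 rows.
For example, (QG2, May) → avg_temp_c=-19.3.

city  month  avg_temp_c
QG2   May    -19.3     
QG2   Sep    67.2      
QG2   Mar    73.1      
QG2   Feb    99.2      
SP7   May    8.1       
SP7   Sep    48.3      
SP7   Mar    2.8       
SP7   Feb    6.7       
JW7   May    51.6      
JW7   Sep    21.2      
JW7   Mar    20.5      
JW7   Feb    77.3      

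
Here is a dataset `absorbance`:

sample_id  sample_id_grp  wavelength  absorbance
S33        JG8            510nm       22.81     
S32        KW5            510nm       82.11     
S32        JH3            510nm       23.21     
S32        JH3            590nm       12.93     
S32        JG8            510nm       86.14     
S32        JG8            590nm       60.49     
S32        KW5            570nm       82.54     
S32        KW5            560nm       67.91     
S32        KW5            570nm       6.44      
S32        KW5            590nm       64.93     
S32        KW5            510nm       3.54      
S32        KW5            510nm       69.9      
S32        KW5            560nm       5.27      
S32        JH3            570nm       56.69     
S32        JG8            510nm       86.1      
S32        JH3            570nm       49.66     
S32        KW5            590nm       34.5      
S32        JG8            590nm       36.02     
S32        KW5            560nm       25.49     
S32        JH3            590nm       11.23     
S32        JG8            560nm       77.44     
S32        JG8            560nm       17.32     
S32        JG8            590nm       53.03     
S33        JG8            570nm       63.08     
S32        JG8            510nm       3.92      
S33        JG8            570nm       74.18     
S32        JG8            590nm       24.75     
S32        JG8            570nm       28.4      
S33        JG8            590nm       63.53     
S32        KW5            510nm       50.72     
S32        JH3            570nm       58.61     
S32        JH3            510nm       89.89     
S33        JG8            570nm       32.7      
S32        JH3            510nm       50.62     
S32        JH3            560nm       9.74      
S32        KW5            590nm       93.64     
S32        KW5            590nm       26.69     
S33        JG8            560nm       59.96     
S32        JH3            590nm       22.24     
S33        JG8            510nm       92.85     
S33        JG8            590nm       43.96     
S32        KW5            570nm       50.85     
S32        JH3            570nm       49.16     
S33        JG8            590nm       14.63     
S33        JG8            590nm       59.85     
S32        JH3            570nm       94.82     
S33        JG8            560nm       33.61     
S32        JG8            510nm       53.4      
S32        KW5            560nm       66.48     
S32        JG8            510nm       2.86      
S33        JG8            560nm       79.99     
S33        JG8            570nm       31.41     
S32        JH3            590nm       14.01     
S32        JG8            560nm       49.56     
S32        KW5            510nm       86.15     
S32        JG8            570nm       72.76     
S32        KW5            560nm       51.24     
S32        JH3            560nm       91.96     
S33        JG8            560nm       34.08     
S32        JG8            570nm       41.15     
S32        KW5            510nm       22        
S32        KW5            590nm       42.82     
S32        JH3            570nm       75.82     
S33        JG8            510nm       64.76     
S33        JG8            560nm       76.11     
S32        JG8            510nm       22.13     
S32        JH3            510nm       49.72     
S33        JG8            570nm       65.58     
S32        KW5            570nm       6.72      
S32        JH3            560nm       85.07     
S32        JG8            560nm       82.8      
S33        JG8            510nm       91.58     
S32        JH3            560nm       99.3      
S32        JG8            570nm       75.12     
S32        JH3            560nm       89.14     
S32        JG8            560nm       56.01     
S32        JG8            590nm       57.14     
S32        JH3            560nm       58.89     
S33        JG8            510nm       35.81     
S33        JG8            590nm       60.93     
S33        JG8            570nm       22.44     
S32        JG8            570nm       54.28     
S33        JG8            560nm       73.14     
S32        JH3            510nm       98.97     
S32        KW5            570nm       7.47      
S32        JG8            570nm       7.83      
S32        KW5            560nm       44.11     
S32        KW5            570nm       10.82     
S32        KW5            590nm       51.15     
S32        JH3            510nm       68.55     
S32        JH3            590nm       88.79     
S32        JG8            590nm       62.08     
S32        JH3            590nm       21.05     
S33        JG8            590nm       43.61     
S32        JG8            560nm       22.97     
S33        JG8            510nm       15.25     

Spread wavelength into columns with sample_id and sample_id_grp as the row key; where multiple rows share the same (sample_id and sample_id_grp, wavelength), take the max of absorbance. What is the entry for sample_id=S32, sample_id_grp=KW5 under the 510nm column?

Rows with sample_id=S32, sample_id_grp=KW5 and wavelength=510nm: absorbance values are 82.11, 3.54, 69.9, 50.72, 86.15, 22.
max(82.11, 3.54, 69.9, 50.72, 86.15, 22) = 86.15.

86.15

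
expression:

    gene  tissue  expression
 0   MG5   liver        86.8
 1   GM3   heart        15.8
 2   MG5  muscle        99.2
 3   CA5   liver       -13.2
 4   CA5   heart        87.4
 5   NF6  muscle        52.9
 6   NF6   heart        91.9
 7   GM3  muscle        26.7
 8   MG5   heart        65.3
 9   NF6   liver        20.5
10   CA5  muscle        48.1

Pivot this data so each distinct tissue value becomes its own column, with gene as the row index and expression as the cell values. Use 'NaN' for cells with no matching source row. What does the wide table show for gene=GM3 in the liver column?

No long-format row has gene=GM3 and tissue=liver, so the cell is NaN.

NaN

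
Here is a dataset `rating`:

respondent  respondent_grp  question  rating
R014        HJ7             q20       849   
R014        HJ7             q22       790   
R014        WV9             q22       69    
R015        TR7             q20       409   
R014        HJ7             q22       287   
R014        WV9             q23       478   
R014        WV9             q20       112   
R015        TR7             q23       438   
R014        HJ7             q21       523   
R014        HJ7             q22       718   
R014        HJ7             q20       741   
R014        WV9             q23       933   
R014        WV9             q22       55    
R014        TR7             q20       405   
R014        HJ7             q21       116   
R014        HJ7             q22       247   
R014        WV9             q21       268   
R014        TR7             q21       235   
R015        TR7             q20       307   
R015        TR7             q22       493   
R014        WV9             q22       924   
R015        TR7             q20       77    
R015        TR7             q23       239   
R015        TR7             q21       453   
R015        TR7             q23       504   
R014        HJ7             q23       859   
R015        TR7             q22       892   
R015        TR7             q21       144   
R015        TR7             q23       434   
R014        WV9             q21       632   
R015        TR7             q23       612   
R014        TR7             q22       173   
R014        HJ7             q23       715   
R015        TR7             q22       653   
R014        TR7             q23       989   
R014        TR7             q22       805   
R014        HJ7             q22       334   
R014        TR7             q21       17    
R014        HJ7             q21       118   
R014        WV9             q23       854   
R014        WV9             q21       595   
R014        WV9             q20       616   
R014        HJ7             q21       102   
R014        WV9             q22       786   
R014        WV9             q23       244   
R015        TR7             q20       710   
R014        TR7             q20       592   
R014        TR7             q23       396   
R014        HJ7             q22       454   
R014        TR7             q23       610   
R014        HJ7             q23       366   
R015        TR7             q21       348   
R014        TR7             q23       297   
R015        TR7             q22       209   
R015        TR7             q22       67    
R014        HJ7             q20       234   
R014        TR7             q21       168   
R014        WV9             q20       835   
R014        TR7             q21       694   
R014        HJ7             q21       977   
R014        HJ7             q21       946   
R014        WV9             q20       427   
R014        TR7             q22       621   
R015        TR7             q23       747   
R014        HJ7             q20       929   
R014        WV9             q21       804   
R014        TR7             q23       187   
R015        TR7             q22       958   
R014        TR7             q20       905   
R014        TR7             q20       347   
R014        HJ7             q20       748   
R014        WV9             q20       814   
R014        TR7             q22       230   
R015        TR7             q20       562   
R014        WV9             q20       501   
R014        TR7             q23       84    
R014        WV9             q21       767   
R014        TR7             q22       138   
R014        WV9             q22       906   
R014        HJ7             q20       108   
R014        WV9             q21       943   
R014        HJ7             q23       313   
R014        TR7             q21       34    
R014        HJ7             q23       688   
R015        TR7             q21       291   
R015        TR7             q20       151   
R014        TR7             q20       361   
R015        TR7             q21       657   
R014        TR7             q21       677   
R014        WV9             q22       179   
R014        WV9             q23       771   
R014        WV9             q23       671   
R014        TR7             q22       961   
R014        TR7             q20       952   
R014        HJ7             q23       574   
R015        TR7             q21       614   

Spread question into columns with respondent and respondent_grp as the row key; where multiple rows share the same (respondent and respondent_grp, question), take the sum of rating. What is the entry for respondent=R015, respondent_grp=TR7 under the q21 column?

2507

Rows with respondent=R015, respondent_grp=TR7 and question=q21: rating values are 453, 144, 348, 291, 657, 614.
453 + 144 + 348 + 291 + 657 + 614 = 2507.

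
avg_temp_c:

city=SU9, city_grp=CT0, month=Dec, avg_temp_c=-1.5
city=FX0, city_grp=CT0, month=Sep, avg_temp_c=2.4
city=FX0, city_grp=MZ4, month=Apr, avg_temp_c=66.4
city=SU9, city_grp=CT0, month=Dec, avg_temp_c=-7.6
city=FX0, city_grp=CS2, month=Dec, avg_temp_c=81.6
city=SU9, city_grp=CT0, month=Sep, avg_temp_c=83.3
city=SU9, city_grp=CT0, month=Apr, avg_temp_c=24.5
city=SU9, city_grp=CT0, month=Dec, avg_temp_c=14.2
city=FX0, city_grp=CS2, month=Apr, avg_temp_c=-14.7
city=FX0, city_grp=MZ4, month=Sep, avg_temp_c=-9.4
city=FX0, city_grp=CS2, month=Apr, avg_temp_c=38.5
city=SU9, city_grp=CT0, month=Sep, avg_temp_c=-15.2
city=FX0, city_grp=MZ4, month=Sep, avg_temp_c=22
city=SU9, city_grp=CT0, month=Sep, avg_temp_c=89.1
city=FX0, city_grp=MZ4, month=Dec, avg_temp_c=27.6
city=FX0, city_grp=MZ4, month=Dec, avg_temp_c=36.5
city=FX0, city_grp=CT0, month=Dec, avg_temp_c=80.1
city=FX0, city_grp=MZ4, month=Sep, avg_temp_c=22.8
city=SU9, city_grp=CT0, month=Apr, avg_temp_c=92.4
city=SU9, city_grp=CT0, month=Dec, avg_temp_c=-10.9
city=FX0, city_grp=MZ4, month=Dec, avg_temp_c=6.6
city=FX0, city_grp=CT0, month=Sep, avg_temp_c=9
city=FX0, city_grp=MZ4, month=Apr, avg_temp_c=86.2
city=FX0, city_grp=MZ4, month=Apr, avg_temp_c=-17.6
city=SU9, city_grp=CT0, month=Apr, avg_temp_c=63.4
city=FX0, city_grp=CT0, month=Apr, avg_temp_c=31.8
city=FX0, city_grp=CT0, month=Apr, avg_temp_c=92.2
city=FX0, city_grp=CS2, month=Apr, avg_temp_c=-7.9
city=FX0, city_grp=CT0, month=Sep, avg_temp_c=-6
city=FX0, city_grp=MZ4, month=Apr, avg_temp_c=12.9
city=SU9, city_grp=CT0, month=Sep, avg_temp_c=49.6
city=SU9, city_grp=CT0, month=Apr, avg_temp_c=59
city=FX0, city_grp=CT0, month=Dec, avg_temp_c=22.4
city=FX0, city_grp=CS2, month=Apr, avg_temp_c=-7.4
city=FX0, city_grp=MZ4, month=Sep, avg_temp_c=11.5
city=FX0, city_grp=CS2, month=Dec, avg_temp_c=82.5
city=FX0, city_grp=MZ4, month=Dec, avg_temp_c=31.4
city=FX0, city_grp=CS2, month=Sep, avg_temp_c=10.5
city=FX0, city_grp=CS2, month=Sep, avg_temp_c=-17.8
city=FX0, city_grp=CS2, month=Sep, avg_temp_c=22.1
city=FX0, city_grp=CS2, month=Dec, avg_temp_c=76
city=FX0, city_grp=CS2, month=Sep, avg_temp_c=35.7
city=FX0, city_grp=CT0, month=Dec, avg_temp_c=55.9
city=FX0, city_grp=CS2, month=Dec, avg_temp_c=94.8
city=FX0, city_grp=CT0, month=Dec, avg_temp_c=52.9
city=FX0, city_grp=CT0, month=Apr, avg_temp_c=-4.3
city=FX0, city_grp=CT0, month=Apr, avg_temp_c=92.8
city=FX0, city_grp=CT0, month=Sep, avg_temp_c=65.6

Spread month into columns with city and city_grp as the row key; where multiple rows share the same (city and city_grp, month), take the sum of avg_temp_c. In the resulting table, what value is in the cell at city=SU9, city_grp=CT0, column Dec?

Rows with city=SU9, city_grp=CT0 and month=Dec: avg_temp_c values are -1.5, -7.6, 14.2, -10.9.
-1.5 + -7.6 + 14.2 + -10.9 = -5.8.

-5.8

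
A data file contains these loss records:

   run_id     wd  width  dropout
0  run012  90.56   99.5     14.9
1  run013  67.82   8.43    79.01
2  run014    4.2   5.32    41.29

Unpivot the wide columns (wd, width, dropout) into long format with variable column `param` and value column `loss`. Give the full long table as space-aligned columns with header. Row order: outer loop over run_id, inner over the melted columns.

run_id  param    loss 
run012  wd       90.56
run012  width    99.5 
run012  dropout  14.9 
run013  wd       67.82
run013  width    8.43 
run013  dropout  79.01
run014  wd       4.2  
run014  width    5.32 
run014  dropout  41.29

Each (run_id, column) pair becomes one row: 3 × 3 = 9 rows.
For example, (run012, wd) → loss=90.56.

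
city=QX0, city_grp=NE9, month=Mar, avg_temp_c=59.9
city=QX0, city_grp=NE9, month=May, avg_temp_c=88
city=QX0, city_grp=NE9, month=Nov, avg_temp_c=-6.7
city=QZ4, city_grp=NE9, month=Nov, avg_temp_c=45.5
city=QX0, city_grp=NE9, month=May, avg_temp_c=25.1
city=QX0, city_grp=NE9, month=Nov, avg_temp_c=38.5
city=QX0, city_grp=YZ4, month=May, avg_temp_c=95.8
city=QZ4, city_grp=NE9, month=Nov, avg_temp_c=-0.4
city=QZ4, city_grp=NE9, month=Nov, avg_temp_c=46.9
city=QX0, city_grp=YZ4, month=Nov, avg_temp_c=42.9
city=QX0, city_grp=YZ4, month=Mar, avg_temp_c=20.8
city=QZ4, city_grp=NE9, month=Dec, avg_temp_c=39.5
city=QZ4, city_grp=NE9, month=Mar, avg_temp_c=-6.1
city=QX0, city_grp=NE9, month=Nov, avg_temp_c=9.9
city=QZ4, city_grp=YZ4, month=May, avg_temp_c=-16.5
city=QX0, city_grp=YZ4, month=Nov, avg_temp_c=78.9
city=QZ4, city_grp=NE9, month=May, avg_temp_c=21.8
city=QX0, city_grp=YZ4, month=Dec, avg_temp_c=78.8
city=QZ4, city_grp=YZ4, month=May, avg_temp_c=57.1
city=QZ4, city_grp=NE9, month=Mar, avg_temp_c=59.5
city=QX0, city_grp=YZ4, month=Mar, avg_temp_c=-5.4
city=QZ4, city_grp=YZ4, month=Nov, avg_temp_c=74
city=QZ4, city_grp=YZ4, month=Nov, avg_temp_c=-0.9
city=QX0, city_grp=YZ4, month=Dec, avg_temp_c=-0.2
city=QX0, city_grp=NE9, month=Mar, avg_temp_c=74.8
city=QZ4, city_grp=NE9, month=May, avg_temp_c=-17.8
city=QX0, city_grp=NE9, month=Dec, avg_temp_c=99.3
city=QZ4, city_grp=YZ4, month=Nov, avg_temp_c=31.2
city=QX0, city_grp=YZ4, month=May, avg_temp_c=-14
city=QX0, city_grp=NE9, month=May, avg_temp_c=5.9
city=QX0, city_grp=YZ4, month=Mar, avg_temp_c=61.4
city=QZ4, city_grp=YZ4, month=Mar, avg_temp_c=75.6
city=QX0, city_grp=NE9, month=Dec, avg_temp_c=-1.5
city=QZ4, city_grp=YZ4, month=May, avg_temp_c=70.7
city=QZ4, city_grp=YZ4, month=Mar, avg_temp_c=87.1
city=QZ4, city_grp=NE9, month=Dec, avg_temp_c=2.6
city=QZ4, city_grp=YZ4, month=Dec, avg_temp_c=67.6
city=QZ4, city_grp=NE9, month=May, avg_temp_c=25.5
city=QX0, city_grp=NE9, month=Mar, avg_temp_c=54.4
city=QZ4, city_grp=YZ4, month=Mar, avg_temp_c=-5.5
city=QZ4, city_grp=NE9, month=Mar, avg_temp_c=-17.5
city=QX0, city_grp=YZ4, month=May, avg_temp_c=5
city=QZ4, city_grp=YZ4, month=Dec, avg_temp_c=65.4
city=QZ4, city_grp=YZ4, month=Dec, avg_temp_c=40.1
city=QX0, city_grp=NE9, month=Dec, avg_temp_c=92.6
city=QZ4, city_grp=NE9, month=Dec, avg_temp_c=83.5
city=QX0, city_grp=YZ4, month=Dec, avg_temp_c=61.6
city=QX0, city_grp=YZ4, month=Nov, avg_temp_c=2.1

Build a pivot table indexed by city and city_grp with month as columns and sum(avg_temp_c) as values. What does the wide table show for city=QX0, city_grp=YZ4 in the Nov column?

123.9

Rows with city=QX0, city_grp=YZ4 and month=Nov: avg_temp_c values are 42.9, 78.9, 2.1.
42.9 + 78.9 + 2.1 = 123.9.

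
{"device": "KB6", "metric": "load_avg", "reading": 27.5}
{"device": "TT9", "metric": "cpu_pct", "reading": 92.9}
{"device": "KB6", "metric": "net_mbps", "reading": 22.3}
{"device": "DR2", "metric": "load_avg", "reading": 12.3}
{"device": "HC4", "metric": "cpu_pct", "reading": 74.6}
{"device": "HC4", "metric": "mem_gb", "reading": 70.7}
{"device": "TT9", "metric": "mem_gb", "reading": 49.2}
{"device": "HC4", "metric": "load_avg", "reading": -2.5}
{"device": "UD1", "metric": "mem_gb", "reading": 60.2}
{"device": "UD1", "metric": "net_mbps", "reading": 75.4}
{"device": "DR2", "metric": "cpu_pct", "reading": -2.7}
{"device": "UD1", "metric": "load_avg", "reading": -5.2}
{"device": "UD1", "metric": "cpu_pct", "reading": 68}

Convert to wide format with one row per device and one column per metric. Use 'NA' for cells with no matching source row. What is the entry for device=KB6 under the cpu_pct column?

No long-format row has device=KB6 and metric=cpu_pct, so the cell is NA.

NA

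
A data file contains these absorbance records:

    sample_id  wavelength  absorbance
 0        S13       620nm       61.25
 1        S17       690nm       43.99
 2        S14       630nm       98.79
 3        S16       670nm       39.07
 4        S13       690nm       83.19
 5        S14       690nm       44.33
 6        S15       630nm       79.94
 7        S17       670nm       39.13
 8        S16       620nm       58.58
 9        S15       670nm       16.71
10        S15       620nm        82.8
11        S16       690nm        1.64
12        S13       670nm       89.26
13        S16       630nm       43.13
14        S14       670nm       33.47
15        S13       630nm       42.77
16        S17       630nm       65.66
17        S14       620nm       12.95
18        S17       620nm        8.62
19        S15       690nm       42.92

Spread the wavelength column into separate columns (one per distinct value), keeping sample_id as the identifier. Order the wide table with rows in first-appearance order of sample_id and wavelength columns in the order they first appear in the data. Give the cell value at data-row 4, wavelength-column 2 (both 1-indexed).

1.64

With rows in first-appearance order of sample_id, row 4 is sample_id=S16. wavelength columns in first-appearance order: 620nm, 690nm, 630nm, 670nm; column 2 is 690nm.
Long rows with sample_id=S16, wavelength=690nm: absorbance = 1.64.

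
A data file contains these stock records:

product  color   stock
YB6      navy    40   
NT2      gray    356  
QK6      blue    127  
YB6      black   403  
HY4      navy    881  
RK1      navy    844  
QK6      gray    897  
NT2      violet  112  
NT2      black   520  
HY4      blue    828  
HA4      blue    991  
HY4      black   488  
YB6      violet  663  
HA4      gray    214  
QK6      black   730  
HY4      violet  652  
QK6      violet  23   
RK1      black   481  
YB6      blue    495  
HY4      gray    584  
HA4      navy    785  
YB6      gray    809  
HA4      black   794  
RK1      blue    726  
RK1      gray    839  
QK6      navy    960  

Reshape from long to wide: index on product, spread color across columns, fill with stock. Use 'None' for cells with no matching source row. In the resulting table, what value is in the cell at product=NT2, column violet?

The long row with product=NT2, color=violet has stock=112.

112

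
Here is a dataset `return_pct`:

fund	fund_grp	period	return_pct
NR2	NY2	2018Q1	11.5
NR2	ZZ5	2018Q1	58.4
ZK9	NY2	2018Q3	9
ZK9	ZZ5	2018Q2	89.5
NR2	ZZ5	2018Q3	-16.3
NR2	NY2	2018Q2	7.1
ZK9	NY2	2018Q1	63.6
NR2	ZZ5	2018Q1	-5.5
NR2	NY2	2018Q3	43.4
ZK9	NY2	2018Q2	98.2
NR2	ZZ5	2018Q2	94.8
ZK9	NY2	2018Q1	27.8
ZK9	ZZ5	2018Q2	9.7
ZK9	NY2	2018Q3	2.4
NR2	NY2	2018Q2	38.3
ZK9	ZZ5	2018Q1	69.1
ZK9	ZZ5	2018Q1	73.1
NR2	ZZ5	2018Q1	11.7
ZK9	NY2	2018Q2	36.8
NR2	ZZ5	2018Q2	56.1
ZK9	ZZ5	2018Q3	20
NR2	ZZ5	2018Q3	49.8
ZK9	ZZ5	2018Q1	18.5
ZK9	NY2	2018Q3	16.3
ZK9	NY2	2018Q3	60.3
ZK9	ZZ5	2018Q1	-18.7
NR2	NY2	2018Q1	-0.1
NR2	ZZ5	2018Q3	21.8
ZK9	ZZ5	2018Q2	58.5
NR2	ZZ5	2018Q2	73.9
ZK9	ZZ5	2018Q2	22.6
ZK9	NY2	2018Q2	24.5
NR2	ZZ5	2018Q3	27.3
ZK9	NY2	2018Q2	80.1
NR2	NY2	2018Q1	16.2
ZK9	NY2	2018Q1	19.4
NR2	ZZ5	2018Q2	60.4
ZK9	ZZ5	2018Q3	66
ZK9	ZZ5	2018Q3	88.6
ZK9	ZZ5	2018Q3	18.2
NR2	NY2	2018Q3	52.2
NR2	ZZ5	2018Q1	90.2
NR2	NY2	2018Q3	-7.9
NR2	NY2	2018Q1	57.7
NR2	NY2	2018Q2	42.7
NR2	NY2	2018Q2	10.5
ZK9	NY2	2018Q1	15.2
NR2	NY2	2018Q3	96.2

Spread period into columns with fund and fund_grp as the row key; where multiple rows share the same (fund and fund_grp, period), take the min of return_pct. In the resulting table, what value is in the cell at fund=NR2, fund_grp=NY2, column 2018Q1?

-0.1

Rows with fund=NR2, fund_grp=NY2 and period=2018Q1: return_pct values are 11.5, -0.1, 16.2, 57.7.
min(11.5, -0.1, 16.2, 57.7) = -0.1.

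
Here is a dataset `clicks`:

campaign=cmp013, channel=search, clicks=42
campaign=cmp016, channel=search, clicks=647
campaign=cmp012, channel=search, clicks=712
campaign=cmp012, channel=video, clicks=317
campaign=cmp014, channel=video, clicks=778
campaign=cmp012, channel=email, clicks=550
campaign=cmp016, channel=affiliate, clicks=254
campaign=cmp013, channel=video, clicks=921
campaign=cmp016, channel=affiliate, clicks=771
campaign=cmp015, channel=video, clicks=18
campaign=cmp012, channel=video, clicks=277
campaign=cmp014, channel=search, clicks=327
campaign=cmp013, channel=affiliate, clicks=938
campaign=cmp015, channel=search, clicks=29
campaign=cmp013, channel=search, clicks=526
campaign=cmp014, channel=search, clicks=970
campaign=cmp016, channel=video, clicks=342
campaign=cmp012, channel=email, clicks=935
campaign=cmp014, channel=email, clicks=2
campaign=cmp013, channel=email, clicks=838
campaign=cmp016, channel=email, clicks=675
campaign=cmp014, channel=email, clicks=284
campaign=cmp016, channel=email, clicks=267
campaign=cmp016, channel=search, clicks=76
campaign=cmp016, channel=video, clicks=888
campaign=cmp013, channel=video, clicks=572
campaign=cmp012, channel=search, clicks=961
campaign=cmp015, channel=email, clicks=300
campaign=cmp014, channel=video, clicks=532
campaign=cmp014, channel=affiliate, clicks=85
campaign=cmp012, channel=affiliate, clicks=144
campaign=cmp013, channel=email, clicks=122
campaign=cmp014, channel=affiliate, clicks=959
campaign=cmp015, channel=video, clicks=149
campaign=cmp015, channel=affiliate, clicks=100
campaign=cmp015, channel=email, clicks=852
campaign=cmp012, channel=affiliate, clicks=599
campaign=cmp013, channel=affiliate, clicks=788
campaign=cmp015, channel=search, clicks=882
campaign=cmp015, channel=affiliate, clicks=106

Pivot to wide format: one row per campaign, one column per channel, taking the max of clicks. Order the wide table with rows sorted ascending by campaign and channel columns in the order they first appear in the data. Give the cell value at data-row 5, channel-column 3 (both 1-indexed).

With rows sorted ascending by campaign, row 5 is campaign=cmp016. channel columns in first-appearance order: search, video, email, affiliate; column 3 is email.
Long rows with campaign=cmp016, channel=email: max(675, 267) = 675.

675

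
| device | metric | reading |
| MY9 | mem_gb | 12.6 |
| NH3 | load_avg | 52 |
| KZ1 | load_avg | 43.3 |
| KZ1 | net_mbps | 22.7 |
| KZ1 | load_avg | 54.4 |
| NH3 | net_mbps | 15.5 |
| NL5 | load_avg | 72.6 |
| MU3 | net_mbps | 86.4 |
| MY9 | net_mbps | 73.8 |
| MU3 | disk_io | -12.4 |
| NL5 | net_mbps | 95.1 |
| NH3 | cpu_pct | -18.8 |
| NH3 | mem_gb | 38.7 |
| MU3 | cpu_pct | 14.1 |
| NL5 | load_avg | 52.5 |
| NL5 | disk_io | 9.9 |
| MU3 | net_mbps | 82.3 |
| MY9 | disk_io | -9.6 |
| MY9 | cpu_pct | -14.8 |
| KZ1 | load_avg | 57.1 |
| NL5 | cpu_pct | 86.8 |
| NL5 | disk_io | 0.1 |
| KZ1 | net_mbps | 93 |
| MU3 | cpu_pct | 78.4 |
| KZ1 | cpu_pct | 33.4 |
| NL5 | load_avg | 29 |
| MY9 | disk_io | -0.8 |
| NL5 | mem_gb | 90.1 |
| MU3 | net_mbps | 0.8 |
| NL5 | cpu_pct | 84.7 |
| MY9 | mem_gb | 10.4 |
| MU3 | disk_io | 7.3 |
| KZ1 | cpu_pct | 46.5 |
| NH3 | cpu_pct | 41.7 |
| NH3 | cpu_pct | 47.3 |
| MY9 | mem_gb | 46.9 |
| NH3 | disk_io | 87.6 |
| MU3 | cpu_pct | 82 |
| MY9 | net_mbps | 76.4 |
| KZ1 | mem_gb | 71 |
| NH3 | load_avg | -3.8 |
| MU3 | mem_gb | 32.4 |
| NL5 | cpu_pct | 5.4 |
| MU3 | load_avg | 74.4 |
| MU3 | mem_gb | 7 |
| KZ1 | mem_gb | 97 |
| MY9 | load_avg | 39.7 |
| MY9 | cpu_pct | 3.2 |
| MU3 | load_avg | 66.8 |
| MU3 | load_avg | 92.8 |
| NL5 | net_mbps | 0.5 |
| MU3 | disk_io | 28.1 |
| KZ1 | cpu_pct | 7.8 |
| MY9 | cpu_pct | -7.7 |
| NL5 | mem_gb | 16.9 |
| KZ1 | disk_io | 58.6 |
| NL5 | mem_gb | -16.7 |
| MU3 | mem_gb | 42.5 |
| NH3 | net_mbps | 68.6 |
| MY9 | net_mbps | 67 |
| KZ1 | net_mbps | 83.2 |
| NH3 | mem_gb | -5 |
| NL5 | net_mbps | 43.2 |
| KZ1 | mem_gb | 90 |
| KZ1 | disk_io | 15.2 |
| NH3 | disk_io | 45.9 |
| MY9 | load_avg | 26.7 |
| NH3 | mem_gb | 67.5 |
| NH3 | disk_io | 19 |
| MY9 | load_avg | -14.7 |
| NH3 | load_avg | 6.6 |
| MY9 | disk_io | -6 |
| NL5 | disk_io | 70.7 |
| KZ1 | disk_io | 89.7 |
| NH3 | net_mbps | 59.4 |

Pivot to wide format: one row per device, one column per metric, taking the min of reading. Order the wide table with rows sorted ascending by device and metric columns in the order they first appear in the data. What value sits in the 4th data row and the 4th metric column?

With rows sorted ascending by device, row 4 is device=NH3. metric columns in first-appearance order: mem_gb, load_avg, net_mbps, disk_io, cpu_pct; column 4 is disk_io.
Long rows with device=NH3, metric=disk_io: min(87.6, 45.9, 19) = 19.

19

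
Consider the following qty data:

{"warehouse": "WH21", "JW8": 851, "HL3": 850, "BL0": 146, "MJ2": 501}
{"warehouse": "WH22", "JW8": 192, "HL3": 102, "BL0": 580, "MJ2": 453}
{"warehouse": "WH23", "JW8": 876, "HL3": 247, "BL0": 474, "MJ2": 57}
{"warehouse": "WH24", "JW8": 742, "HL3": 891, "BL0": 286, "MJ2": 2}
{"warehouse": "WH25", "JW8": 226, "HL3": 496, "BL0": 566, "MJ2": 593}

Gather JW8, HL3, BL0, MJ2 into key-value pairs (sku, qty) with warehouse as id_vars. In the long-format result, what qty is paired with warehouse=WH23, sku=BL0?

Unpivoting turns each (warehouse, wide-column) pair into one long row.
The wide cell at row WH23, column BL0 holds 474, so the long row (WH23, BL0) has qty=474.

474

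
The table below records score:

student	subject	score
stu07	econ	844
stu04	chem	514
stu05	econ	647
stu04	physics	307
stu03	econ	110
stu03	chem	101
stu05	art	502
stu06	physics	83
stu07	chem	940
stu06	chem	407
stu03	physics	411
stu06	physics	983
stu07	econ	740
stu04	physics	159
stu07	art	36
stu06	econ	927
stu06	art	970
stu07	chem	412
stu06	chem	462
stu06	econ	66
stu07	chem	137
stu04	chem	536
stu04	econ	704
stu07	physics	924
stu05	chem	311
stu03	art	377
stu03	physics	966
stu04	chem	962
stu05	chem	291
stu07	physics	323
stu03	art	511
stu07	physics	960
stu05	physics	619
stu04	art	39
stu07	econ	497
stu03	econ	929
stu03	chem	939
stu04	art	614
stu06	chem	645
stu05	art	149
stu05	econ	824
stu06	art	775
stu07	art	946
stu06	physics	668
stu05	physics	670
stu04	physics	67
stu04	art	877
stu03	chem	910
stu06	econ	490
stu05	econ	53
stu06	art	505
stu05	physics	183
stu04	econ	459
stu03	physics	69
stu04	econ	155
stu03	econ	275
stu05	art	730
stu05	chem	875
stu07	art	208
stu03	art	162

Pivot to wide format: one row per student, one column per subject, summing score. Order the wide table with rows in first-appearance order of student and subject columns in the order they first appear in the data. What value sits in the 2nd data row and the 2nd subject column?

2012

With rows in first-appearance order of student, row 2 is student=stu04. subject columns in first-appearance order: econ, chem, physics, art; column 2 is chem.
Long rows with student=stu04, subject=chem: 514 + 536 + 962 = 2012.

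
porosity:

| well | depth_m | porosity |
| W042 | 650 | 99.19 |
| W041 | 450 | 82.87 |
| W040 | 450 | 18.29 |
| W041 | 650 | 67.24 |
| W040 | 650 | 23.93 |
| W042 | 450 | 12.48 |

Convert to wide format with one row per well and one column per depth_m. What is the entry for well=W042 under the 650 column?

Wide layout: rows indexed by well, columns are the 2 distinct depth_m values (650, 450).
Cell (well=W042, depth_m=650) draws from the long row where well=W042 and depth_m=650, which has porosity=99.19.

99.19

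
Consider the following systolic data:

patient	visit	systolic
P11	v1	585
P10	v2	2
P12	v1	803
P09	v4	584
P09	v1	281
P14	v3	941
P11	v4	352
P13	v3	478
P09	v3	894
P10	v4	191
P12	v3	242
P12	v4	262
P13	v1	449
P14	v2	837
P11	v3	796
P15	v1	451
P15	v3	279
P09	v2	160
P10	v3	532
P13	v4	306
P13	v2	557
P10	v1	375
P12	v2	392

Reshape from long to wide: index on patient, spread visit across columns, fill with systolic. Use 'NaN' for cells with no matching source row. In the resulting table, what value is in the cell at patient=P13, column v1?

The long row with patient=P13, visit=v1 has systolic=449.

449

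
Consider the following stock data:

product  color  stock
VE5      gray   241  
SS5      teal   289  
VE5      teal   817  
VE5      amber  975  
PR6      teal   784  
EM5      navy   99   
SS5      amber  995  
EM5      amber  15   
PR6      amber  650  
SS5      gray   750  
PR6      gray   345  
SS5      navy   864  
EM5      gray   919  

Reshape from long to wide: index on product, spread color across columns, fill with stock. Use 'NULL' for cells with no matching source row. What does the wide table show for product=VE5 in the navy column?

No long-format row has product=VE5 and color=navy, so the cell is NULL.

NULL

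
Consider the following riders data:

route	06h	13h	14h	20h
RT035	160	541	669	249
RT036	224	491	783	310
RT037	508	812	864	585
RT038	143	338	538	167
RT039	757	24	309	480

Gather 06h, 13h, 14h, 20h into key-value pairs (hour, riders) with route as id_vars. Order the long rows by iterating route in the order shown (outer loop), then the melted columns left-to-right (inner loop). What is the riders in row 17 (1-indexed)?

757

20 rows total (5 × 4). Row 17: index ⌊(17-1)/4⌋ = 4 into route → RT039; (17-1) mod 4 = 0 into the melted columns → 06h.
So row 17 is (RT039, 06h, 757); riders = 757.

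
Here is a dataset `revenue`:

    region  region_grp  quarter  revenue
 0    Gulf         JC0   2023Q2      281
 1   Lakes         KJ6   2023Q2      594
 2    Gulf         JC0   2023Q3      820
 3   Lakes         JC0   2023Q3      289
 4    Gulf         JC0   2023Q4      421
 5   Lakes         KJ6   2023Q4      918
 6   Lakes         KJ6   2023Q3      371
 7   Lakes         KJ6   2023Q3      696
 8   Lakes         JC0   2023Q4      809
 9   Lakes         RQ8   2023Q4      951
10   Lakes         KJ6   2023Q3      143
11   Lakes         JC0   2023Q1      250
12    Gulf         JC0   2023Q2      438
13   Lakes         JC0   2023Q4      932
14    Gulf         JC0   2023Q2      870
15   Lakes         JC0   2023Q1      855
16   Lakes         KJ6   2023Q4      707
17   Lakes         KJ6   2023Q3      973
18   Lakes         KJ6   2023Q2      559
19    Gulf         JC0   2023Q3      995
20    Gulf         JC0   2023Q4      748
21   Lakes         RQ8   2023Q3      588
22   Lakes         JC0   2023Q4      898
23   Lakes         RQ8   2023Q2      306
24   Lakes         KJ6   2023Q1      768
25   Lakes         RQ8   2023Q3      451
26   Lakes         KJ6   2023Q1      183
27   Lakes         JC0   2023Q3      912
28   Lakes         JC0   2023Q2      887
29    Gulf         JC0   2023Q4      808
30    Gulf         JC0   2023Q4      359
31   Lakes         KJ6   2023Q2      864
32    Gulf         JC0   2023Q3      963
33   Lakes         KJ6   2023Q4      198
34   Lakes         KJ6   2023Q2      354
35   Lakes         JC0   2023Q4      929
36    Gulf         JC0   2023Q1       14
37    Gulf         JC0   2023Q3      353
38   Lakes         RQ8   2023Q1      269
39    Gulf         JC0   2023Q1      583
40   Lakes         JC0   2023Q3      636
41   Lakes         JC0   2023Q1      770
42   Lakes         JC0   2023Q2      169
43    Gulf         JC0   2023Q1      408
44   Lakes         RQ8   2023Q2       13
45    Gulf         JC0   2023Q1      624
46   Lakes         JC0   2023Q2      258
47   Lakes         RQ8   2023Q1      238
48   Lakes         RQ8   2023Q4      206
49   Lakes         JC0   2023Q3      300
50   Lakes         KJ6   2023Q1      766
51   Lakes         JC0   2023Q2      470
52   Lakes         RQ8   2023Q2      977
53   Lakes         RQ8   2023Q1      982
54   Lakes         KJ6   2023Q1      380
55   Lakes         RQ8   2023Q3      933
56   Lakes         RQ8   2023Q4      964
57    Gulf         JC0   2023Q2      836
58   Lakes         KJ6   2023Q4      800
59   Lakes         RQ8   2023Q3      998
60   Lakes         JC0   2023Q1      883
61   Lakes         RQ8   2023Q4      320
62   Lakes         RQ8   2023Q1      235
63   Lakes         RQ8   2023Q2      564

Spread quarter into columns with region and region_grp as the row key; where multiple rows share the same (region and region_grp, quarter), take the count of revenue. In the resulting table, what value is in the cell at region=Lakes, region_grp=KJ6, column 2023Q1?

Rows with region=Lakes, region_grp=KJ6 and quarter=2023Q1: revenue values are 768, 183, 766, 380.
4 rows match — count = 4.

4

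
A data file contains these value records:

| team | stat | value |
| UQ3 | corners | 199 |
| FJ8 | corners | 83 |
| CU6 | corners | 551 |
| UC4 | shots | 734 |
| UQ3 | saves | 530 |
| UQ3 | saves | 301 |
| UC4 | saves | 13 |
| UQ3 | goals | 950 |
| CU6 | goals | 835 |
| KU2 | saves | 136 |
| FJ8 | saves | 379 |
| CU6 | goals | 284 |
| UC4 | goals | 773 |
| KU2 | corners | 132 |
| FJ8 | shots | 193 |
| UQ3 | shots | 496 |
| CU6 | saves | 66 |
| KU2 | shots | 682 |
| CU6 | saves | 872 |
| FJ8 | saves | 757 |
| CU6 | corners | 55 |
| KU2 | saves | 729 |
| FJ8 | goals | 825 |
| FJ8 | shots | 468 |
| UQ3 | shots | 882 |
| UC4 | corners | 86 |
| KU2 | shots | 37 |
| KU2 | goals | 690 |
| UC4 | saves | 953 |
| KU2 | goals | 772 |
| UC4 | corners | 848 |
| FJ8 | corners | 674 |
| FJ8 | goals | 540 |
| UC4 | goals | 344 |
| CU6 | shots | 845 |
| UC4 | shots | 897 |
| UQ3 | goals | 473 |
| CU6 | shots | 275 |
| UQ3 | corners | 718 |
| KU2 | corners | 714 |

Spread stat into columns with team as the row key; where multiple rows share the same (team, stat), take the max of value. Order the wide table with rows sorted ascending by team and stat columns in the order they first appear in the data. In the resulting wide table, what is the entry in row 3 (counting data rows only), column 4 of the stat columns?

With rows sorted ascending by team, row 3 is team=KU2. stat columns in first-appearance order: corners, shots, saves, goals; column 4 is goals.
Long rows with team=KU2, stat=goals: max(690, 772) = 772.

772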